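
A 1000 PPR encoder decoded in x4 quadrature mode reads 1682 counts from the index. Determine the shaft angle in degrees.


angle = counts * 360 / (PPR*4) = 1682 * 360 / 4000 = 151.3800

151.3800 degrees


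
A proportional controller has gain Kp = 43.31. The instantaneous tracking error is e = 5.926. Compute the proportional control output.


u_P = Kp * e = 43.31 * 5.926 = 256.6551

256.6551


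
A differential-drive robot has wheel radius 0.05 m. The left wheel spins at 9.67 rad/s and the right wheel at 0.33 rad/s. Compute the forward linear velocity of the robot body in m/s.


v = r*(wR + wL)/2 = 0.05*(0.33 + 9.67)/2 = 0.2500

0.2500 m/s


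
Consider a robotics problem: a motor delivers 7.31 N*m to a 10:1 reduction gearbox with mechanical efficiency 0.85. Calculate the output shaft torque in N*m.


tau_out = tau_in * N * eta = 7.31 * 10 * 0.85 = 62.1350

62.1350 N*m


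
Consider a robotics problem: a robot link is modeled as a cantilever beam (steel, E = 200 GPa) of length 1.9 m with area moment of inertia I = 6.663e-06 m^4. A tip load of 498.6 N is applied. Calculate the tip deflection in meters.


delta = F*L^3/(3*E*I) = 498.6*1.9^3/(3*2.000e+11*6.663e-06)
      = 3419.8974/3997800 = 8.5544e-04

8.5544e-04 m


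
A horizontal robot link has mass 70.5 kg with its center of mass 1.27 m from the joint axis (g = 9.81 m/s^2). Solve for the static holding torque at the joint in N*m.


tau = m*g*L = 70.5 * 9.81 * 1.27 = 878.3383

878.3383 N*m


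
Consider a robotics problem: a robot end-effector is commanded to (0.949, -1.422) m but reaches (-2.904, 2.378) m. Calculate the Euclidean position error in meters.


dx = -2.904 - (0.949) = -3.8530, dy = 2.378 - (-1.422) = 3.8000
err = sqrt(14.845609 + 14.440000) = 5.4116

5.4116 m


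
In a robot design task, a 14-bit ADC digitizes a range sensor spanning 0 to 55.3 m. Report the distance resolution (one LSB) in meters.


res = range / 2^n = 55.3/2^14 = 55.3/16384 = 0.0034

0.0034 m


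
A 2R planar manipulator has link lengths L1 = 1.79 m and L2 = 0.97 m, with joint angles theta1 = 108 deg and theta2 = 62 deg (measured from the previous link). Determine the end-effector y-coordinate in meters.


y = L1*sin(th1) + L2*sin(th1+th2) = 1.79*sin(108 deg) + 0.97*sin(170 deg) = 1.8708

1.8708 m


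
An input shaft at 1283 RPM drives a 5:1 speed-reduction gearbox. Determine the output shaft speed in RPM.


omega_out = omega_in / N = 1283 / 5 = 256.6000

256.6000 RPM


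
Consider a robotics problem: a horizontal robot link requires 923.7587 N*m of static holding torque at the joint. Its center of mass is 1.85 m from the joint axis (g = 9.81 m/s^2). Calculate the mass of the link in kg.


m = tau / (g*L) = 923.7587 / (9.81 * 1.85) = 50.9000

50.9000 kg


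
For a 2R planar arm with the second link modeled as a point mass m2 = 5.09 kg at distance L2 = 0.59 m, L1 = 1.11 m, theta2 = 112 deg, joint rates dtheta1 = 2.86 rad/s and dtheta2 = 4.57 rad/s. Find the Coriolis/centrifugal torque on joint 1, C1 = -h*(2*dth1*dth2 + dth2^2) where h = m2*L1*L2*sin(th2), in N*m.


h = m2*L1*L2*sin(th2) = 5.09*1.11*0.59*sin(112 deg) = 3.090713
C1 = -h*(2*2.86*4.57 + 4.57^2) = -3.090713*47.0253 = -145.3417

-145.3417 N*m


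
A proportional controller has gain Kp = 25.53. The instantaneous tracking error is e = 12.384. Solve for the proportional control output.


u_P = Kp * e = 25.53 * 12.384 = 316.1635

316.1635


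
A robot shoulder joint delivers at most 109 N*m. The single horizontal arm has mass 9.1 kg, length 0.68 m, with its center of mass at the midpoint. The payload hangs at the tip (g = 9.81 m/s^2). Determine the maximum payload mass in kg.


tau_arm = m_arm*g*(L/2) = 9.1*9.81*0.68/2 = 30.3521 N*m
tau_payload = tau_max - tau_arm = 109 - 30.3521 = 78.6479
m_payload = tau_payload / (g*L) = 78.6479 / (9.81*0.68) = 11.7899

11.7899 kg


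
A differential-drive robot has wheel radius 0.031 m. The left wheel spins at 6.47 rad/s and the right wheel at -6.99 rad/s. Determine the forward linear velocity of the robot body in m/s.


v = r*(wR + wL)/2 = 0.031*(-6.99 + 6.47)/2 = -0.0081

-0.0081 m/s


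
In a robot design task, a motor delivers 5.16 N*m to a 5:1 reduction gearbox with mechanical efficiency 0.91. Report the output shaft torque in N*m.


tau_out = tau_in * N * eta = 5.16 * 5 * 0.91 = 23.4780

23.4780 N*m


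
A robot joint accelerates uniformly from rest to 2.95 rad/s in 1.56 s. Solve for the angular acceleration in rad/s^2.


alpha = delta_omega / t = 2.95 / 1.56 = 1.8910

1.8910 rad/s^2


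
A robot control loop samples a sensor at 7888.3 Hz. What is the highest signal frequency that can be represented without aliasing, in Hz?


f_max = f_s/2 = 7888.3/2 = 3944.1500

3944.1500 Hz


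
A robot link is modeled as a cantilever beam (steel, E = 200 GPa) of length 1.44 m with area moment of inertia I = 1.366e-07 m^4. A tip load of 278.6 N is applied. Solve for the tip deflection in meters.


delta = F*L^3/(3*E*I) = 278.6*1.44^3/(3*2.000e+11*1.366e-07)
      = 831.8951424/81960 = 0.0102

0.0102 m


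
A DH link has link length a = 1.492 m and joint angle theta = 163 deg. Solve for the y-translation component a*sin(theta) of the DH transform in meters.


a*sin(theta) = 1.492*sin(163 deg) = 0.4362

0.4362 m


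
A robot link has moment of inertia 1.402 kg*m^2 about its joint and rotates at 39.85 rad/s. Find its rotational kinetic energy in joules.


KE = (1/2)*I*omega^2 = 0.5*1.402*39.85^2 = 1113.2038

1113.2038 J


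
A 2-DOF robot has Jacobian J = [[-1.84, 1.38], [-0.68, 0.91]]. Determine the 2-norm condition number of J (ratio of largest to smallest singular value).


JJ^T eigenvalues: trace(JJ^T) = 6.5805, det(JJ^T) = det(J)^2 = 0.54169600
s_max^2 = (6.5805 + sqrt(41.13619625))/2 = 6.49712528
s_min^2 = (6.5805 - sqrt(41.13619625))/2 = 0.08337472
kappa = s_max/s_min = sqrt(6.49712528/0.08337472) = 8.8276

8.8276


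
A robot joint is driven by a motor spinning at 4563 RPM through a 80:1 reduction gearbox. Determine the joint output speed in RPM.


omega_joint = omega_motor / N = 4563 / 80 = 57.0375

57.0375 RPM


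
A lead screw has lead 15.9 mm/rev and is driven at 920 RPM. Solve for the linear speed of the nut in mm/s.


v = lead * (RPM/60) = 15.9*920/60 = 243.8000

243.8000 mm/s


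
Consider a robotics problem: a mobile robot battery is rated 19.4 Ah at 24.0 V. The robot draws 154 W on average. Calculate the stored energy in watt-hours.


E = capacity * V = 19.4*24.0 = 465.6000

465.6000 Wh


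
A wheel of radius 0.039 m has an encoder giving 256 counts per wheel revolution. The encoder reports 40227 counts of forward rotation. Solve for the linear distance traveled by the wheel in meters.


revs = 40227/256 = 157.136719
d = revs * 2*pi*r = 157.136719 * 2*pi*0.039 = 38.5054

38.5054 m


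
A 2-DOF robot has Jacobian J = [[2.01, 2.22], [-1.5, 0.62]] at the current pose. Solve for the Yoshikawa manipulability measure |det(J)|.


det(J) = 2.01*0.62 - (2.22)*(-1.5) = 4.5762
|det(J)| = 4.5762

4.5762


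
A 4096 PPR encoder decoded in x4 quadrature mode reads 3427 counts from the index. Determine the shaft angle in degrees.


angle = counts * 360 / (PPR*4) = 3427 * 360 / 16384 = 75.3003

75.3003 degrees


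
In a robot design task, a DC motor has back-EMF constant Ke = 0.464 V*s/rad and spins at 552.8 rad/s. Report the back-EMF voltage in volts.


V_emf = Ke * omega = 0.464*552.8 = 256.4992

256.4992 V


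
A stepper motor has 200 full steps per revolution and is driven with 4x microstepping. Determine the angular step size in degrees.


step = 360/(200*4) = 360/800 = 0.4500

0.4500 degrees


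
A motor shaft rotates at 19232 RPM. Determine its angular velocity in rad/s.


omega = 19232 * 2*pi/60 = 2013.9703

2013.9703 rad/s


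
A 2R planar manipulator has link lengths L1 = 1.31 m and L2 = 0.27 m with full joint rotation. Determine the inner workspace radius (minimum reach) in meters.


r_min = |L1 - L2| = |1.31 - 0.27| = 1.0400

1.0400 m


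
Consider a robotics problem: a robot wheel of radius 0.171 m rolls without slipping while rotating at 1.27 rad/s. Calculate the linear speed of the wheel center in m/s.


v = omega * r = 1.27 * 0.171 = 0.2172

0.2172 m/s


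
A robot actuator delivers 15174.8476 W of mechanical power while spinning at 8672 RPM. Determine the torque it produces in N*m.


omega = 8672 * 2*pi/60 = 908.129716 rad/s
tau = P / omega = 15174.8476 / 908.129716 = 16.7100

16.7100 N*m


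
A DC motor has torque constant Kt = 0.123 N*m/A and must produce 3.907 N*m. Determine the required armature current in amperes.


I = tau / Kt = 3.907/0.123 = 31.7642

31.7642 A


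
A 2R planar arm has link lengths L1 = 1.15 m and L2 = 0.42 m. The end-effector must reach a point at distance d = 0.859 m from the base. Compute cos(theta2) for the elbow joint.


cos(th2) = (d^2 - L1^2 - L2^2)/(2*L1*L2) = (0.859^2 - 1.15^2 - 0.42^2)/(2*1.15*0.42) = -0.7878

-0.7878


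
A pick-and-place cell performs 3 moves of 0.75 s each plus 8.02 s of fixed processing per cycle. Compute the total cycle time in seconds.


T = 3*0.75 + 8.02 = 10.2700

10.2700 s


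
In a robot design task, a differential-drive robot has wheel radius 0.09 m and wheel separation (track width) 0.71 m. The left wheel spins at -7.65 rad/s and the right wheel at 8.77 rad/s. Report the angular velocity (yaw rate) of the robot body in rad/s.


omega = r*(wR - wL)/L = 0.09*(8.77 - (-7.65))/0.71 = 2.0814

2.0814 rad/s


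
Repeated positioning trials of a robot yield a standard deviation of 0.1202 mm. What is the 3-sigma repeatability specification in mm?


repeatability = 3*sigma = 3*0.1202 = 0.3606

0.3606 mm


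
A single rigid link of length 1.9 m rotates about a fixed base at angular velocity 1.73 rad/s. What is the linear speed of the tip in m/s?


v = L*omega = 1.9 * 1.73 = 3.2870

3.2870 m/s


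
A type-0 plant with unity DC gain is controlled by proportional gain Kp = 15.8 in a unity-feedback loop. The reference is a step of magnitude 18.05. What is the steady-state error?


e_ss = R/(1 + Kp) = 18.05/(1 + 15.8) = 18.05/16.8000 = 1.0744

1.0744


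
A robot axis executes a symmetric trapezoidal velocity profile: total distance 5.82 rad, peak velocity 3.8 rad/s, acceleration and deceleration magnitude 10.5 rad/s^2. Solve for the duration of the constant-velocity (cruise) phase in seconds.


t_acc = v/a = 0.361905 s, d_acc = v^2/(2a) = 0.687619 rad each
d_cruise = 5.82 - 2*0.687619 = 4.444762 rad
t_cruise = d_cruise/v = 4.444762/3.8 = 1.1697

1.1697 s


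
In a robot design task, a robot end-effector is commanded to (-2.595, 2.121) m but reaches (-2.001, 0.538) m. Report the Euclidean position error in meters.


dx = -2.001 - (-2.595) = 0.5940, dy = 0.538 - (2.121) = -1.5830
err = sqrt(0.352836 + 2.505889) = 1.6908

1.6908 m


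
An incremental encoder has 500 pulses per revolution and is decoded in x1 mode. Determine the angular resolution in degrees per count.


resolution = 360 / (PPR * 1) = 360 / 500 = 0.7200

0.7200 degrees


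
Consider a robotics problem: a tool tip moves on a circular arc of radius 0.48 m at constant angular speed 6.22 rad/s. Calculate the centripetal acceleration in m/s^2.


a_c = omega^2 * r = 6.22^2 * 0.48 = 18.5704

18.5704 m/s^2


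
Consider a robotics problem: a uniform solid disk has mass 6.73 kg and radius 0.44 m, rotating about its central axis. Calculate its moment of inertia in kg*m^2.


I = (1/2)*m*R^2 = 0.5*6.73*0.44^2 = 0.6515

0.6515 kg*m^2


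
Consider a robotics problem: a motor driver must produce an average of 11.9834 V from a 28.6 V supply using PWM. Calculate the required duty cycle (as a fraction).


D = V_avg/V_supply = 11.9834/28.6 = 0.4190

0.4190


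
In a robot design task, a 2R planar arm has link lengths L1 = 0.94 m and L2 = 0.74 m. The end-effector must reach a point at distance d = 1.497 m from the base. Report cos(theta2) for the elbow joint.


cos(th2) = (d^2 - L1^2 - L2^2)/(2*L1*L2) = (1.497^2 - 0.94^2 - 0.74^2)/(2*0.94*0.74) = 0.5821

0.5821


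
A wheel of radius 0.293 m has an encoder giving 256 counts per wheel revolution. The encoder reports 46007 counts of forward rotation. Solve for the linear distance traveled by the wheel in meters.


revs = 46007/256 = 179.714844
d = revs * 2*pi*r = 179.714844 * 2*pi*0.293 = 330.8502

330.8502 m


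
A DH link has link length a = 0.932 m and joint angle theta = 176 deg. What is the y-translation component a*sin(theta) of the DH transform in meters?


a*sin(theta) = 0.932*sin(176 deg) = 0.0650

0.0650 m


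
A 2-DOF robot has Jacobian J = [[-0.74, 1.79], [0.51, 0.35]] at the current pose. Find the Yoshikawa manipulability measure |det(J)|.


det(J) = -0.74*0.35 - (1.79)*(0.51) = -1.1719
|det(J)| = 1.1719

1.1719


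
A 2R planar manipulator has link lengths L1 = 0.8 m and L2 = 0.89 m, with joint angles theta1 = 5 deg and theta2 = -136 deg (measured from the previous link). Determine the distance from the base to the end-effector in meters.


x = L1*cos(th1) + L2*cos(th1+th2) = 0.213063
y = L1*sin(th1) + L2*sin(th1+th2) = -0.601967
d = sqrt(x^2 + y^2) = sqrt(0.045396 + 0.362364) = 0.6386

0.6386 m


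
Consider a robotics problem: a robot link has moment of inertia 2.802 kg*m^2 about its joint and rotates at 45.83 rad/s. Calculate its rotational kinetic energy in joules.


KE = (1/2)*I*omega^2 = 0.5*2.802*45.83^2 = 2942.6448

2942.6448 J


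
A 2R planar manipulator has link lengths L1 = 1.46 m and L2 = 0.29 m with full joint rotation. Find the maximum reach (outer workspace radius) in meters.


r_max = L1 + L2 = 1.46 + 0.29 = 1.7500

1.7500 m


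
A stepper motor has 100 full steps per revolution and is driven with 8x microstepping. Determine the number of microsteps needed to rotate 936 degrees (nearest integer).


step_size = 360/(100*8) = 360/800 = 0.450000 deg
n = 936/(360/800) = 936*800/360 = 2080

2080 steps


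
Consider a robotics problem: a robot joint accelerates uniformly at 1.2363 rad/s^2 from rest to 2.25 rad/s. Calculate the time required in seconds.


t = delta_omega / alpha = 2.25 / 1.2363 = 1.8199

1.8199 s


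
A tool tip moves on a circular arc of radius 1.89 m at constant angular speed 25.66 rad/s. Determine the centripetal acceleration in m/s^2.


a_c = omega^2 * r = 25.66^2 * 1.89 = 1244.4433

1244.4433 m/s^2


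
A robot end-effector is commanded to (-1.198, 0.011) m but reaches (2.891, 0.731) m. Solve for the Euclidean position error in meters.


dx = 2.891 - (-1.198) = 4.0890, dy = 0.731 - (0.011) = 0.7200
err = sqrt(16.719921 + 0.518400) = 4.1519

4.1519 m


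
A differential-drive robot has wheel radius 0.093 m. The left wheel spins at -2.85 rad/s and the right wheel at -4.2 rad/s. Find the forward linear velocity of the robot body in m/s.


v = r*(wR + wL)/2 = 0.093*(-4.2 + -2.85)/2 = -0.3278

-0.3278 m/s


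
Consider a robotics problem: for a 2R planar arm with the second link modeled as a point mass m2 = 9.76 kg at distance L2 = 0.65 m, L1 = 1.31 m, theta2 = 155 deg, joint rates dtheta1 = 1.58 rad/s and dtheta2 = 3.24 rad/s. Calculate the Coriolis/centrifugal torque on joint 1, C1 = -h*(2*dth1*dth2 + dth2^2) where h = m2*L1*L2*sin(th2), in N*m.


h = m2*L1*L2*sin(th2) = 9.76*1.31*0.65*sin(155 deg) = 3.512228
C1 = -h*(2*1.58*3.24 + 3.24^2) = -3.512228*20.7360 = -72.8296

-72.8296 N*m


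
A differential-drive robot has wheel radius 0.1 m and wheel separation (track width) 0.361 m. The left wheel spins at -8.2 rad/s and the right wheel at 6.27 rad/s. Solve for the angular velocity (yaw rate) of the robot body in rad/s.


omega = r*(wR - wL)/L = 0.1*(6.27 - (-8.2))/0.361 = 4.0083

4.0083 rad/s


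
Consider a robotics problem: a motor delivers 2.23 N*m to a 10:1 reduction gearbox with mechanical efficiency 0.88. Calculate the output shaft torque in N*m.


tau_out = tau_in * N * eta = 2.23 * 10 * 0.88 = 19.6240

19.6240 N*m


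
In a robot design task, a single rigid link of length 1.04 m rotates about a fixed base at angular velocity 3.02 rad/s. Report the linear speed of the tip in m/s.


v = L*omega = 1.04 * 3.02 = 3.1408

3.1408 m/s


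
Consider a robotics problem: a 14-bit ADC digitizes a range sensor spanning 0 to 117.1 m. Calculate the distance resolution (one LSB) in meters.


res = range / 2^n = 117.1/2^14 = 117.1/16384 = 0.0071

0.0071 m


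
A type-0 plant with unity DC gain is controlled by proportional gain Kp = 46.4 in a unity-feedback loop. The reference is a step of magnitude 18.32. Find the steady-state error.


e_ss = R/(1 + Kp) = 18.32/(1 + 46.4) = 18.32/47.4000 = 0.3865

0.3865


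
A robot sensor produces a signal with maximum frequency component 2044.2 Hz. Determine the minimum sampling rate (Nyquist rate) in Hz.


f_s,min = 2*f_max = 2*2044.2 = 4088.4000

4088.4000 Hz


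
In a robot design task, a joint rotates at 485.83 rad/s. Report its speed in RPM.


RPM = 485.83 * 60/(2*pi) = 4639.3348

4639.3348 RPM


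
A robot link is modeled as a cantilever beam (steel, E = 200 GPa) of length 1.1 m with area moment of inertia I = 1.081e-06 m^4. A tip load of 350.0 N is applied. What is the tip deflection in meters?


delta = F*L^3/(3*E*I) = 350.0*1.1^3/(3*2.000e+11*1.081e-06)
      = 465.85/648600 = 7.1824e-04

7.1824e-04 m


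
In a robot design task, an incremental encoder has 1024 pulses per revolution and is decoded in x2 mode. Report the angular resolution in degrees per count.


resolution = 360 / (PPR * 2) = 360 / 2048 = 0.1758

0.1758 degrees


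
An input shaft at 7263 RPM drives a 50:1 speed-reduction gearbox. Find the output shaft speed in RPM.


omega_out = omega_in / N = 7263 / 50 = 145.2600

145.2600 RPM


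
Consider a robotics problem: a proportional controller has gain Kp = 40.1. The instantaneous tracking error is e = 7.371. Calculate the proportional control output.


u_P = Kp * e = 40.1 * 7.371 = 295.5771

295.5771


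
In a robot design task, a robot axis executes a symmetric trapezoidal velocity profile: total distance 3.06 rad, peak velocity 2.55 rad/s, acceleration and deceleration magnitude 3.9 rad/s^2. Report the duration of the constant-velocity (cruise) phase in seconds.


t_acc = v/a = 0.653846 s, d_acc = v^2/(2a) = 0.833654 rad each
d_cruise = 3.06 - 2*0.833654 = 1.392692 rad
t_cruise = d_cruise/v = 1.392692/2.55 = 0.5462

0.5462 s


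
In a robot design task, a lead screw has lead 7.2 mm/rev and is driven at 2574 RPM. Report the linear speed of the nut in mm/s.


v = lead * (RPM/60) = 7.2*2574/60 = 308.8800

308.8800 mm/s


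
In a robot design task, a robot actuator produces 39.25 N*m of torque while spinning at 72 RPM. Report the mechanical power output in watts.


omega = 72 * 2*pi/60 = 7.539822 rad/s
P = tau * omega = 39.25 * 7.539822 = 295.9380

295.9380 W


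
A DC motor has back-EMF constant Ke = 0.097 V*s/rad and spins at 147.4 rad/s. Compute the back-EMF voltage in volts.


V_emf = Ke * omega = 0.097*147.4 = 14.2978

14.2978 V


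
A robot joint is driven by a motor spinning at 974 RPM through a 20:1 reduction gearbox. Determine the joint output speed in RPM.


omega_joint = omega_motor / N = 974 / 20 = 48.7000

48.7000 RPM


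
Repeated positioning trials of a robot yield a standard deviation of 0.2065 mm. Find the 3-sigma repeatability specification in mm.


repeatability = 3*sigma = 3*0.2065 = 0.6195

0.6195 mm


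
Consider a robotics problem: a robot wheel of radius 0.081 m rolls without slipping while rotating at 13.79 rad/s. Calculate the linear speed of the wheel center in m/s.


v = omega * r = 13.79 * 0.081 = 1.1170

1.1170 m/s


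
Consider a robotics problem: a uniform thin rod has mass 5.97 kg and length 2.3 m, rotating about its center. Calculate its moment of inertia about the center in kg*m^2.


I = (1/12)*m*L^2 = (1/12)*5.97*2.3^2 = 2.6318

2.6318 kg*m^2


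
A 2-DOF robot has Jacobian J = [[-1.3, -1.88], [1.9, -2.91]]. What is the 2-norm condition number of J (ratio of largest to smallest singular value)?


JJ^T eigenvalues: trace(JJ^T) = 17.3025, det(JJ^T) = det(J)^2 = 54.09602500
s_max^2 = (17.3025 + sqrt(82.99240625))/2 = 13.20625840
s_min^2 = (17.3025 - sqrt(82.99240625))/2 = 4.09624160
kappa = s_max/s_min = sqrt(13.20625840/4.09624160) = 1.7955

1.7955


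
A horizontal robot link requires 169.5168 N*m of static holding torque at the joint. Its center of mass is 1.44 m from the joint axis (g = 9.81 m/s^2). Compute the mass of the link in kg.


m = tau / (g*L) = 169.5168 / (9.81 * 1.44) = 12.0000

12.0000 kg


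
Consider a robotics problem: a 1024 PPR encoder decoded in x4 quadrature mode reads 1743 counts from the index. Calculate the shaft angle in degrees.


angle = counts * 360 / (PPR*4) = 1743 * 360 / 4096 = 153.1934

153.1934 degrees


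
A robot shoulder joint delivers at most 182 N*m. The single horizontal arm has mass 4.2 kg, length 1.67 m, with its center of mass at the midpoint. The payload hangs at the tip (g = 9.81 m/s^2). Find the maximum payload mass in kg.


tau_arm = m_arm*g*(L/2) = 4.2*9.81*1.67/2 = 34.4037 N*m
tau_payload = tau_max - tau_arm = 182 - 34.4037 = 147.5963
m_payload = tau_payload / (g*L) = 147.5963 / (9.81*1.67) = 9.0093

9.0093 kg


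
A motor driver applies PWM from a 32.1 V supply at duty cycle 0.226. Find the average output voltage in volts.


V_avg = V_supply * D = 32.1*0.226 = 7.2546

7.2546 V


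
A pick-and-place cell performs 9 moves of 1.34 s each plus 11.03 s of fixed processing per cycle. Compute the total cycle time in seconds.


T = 9*1.34 + 11.03 = 23.0900

23.0900 s


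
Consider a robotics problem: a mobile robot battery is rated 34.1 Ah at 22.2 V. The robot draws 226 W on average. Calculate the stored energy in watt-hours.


E = capacity * V = 34.1*22.2 = 757.0200

757.0200 Wh


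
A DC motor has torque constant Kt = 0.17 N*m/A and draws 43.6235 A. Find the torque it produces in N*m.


tau = Kt * I = 0.17*43.6235 = 7.4160

7.4160 N*m


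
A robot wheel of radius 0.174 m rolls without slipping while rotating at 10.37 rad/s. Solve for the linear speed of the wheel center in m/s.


v = omega * r = 10.37 * 0.174 = 1.8044

1.8044 m/s


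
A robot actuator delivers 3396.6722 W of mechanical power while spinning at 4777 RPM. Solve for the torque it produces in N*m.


omega = 4777 * 2*pi/60 = 500.246270 rad/s
tau = P / omega = 3396.6722 / 500.246270 = 6.7900

6.7900 N*m


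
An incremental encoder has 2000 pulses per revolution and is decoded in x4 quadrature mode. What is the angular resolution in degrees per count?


resolution = 360 / (PPR * 4) = 360 / 8000 = 0.0450

0.0450 degrees


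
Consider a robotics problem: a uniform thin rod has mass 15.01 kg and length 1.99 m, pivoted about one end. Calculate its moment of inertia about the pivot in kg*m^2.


I = (1/3)*m*L^2 = (1/3)*15.01*1.99^2 = 19.8137

19.8137 kg*m^2


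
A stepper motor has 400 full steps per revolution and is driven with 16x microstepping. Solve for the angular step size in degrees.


step = 360/(400*16) = 360/6400 = 0.0563

0.0563 degrees


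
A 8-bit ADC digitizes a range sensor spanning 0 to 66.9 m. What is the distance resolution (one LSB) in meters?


res = range / 2^n = 66.9/2^8 = 66.9/256 = 0.2613

0.2613 m


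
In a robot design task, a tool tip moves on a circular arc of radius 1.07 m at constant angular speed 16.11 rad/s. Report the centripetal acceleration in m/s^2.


a_c = omega^2 * r = 16.11^2 * 1.07 = 277.6993

277.6993 m/s^2


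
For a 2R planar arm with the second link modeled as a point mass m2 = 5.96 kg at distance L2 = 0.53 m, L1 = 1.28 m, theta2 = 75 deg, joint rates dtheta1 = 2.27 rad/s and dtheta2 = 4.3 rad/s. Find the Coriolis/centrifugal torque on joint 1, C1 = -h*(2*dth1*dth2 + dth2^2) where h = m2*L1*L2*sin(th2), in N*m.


h = m2*L1*L2*sin(th2) = 5.96*1.28*0.53*sin(75 deg) = 3.905493
C1 = -h*(2*2.27*4.3 + 4.3^2) = -3.905493*38.0120 = -148.4556

-148.4556 N*m


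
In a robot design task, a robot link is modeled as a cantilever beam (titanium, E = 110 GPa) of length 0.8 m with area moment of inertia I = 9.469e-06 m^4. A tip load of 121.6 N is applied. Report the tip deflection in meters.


delta = F*L^3/(3*E*I) = 121.6*0.8^3/(3*1.100e+11*9.469e-06)
      = 62.2592/3124770 = 1.9924e-05

1.9924e-05 m


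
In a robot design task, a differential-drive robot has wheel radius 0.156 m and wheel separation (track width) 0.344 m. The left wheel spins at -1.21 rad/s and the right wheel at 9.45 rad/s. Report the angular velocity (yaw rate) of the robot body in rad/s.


omega = r*(wR - wL)/L = 0.156*(9.45 - (-1.21))/0.344 = 4.8342

4.8342 rad/s


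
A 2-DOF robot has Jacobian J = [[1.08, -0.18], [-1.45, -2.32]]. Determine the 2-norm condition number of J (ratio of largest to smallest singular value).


JJ^T eigenvalues: trace(JJ^T) = 8.6837, det(JJ^T) = det(J)^2 = 7.65407556
s_max^2 = (8.6837 + sqrt(44.79034345))/2 = 7.68812941
s_min^2 = (8.6837 - sqrt(44.79034345))/2 = 0.99557059
kappa = s_max/s_min = sqrt(7.68812941/0.99557059) = 2.7789

2.7789


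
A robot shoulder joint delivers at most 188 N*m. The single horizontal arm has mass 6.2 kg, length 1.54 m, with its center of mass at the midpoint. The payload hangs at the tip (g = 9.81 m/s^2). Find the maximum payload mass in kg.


tau_arm = m_arm*g*(L/2) = 6.2*9.81*1.54/2 = 46.8329 N*m
tau_payload = tau_max - tau_arm = 188 - 46.8329 = 141.1671
m_payload = tau_payload / (g*L) = 141.1671 / (9.81*1.54) = 9.3442

9.3442 kg


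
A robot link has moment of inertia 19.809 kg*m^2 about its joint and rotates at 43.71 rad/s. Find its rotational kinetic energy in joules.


KE = (1/2)*I*omega^2 = 0.5*19.809*43.71^2 = 18923.1821

18923.1821 J


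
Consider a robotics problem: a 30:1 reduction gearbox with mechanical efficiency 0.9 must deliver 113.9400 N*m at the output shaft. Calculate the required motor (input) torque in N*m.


tau_in = tau_out / (N * eta) = 113.9400 / (30 * 0.9) = 4.2200

4.2200 N*m


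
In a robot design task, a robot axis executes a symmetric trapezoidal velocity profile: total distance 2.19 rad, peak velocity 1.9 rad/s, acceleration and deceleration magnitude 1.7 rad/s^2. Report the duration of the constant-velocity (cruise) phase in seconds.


t_acc = v/a = 1.117647 s, d_acc = v^2/(2a) = 1.061765 rad each
d_cruise = 2.19 - 2*1.061765 = 0.066470 rad
t_cruise = d_cruise/v = 0.066470/1.9 = 0.0350

0.0350 s


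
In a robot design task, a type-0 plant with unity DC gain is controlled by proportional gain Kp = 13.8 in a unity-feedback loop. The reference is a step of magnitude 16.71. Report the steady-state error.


e_ss = R/(1 + Kp) = 16.71/(1 + 13.8) = 16.71/14.8000 = 1.1291

1.1291


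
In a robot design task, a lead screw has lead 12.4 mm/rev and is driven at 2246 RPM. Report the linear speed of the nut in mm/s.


v = lead * (RPM/60) = 12.4*2246/60 = 464.1733

464.1733 mm/s


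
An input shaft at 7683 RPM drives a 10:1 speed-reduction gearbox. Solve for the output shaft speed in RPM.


omega_out = omega_in / N = 7683 / 10 = 768.3000

768.3000 RPM


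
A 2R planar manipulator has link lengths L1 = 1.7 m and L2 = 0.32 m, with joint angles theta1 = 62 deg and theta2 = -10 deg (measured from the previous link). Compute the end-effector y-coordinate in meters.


y = L1*sin(th1) + L2*sin(th1+th2) = 1.7*sin(62 deg) + 0.32*sin(52 deg) = 1.7532

1.7532 m


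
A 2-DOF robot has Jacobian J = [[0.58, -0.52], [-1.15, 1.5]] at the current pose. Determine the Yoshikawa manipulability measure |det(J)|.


det(J) = 0.58*1.5 - (-0.52)*(-1.15) = 0.2720
|det(J)| = 0.2720

0.2720


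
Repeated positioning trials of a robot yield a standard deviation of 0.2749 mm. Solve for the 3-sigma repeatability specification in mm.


repeatability = 3*sigma = 3*0.2749 = 0.8247

0.8247 mm


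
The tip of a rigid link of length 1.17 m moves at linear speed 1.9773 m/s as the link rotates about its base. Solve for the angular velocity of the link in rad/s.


omega = v / L = 1.9773 / 1.17 = 1.6900

1.6900 rad/s


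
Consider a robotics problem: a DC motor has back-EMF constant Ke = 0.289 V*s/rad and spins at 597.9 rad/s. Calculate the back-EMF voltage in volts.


V_emf = Ke * omega = 0.289*597.9 = 172.7931

172.7931 V


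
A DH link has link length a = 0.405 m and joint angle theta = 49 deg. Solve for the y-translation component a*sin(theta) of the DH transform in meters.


a*sin(theta) = 0.405*sin(49 deg) = 0.3057

0.3057 m


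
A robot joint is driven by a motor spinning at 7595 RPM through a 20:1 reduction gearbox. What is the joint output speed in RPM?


omega_joint = omega_motor / N = 7595 / 20 = 379.7500

379.7500 RPM


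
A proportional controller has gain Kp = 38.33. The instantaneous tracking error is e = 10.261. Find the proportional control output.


u_P = Kp * e = 38.33 * 10.261 = 393.3041

393.3041


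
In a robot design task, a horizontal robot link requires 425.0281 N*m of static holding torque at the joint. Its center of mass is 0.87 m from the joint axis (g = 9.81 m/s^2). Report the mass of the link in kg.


m = tau / (g*L) = 425.0281 / (9.81 * 0.87) = 49.8000

49.8000 kg


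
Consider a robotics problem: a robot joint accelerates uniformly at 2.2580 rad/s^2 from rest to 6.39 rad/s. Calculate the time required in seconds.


t = delta_omega / alpha = 6.39 / 2.2580 = 2.8299

2.8299 s


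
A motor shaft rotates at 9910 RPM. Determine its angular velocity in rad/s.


omega = 9910 * 2*pi/60 = 1037.7728

1037.7728 rad/s


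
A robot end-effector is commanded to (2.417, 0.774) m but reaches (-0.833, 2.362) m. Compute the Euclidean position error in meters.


dx = -0.833 - (2.417) = -3.2500, dy = 2.362 - (0.774) = 1.5880
err = sqrt(10.562500 + 2.521744) = 3.6172

3.6172 m


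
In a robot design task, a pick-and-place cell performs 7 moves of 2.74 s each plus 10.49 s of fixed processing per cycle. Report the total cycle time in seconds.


T = 7*2.74 + 10.49 = 29.6700

29.6700 s


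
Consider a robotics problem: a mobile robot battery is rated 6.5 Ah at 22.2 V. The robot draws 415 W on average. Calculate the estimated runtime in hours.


E = 6.5*22.2 = 144.3000 Wh
t = E/P = 144.3000/415 = 0.3477

0.3477 hours


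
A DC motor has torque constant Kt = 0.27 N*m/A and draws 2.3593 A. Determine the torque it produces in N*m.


tau = Kt * I = 0.27*2.3593 = 0.6370

0.6370 N*m


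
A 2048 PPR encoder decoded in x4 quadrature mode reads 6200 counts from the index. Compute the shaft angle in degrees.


angle = counts * 360 / (PPR*4) = 6200 * 360 / 8192 = 272.4609

272.4609 degrees


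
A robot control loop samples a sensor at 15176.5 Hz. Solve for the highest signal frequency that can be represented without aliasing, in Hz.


f_max = f_s/2 = 15176.5/2 = 7588.2500

7588.2500 Hz


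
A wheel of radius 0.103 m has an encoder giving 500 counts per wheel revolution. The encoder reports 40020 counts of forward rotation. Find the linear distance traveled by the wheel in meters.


revs = 40020/500 = 80.040000
d = revs * 2*pi*r = 80.040000 * 2*pi*0.103 = 51.7993

51.7993 m


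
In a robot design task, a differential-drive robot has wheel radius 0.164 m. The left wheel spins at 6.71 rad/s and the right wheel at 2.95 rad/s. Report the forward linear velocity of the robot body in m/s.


v = r*(wR + wL)/2 = 0.164*(2.95 + 6.71)/2 = 0.7921

0.7921 m/s


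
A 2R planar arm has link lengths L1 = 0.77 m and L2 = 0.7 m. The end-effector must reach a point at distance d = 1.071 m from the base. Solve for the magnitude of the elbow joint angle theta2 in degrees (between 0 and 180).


cos(th2) = (d^2 - L1^2 - L2^2)/(2*L1*L2) = (1.071^2 - 0.77^2 - 0.7^2)/(2*0.77*0.7) = 0.05950000
th2 = acos(0.05950000) = 86.5889 deg

86.5889 degrees


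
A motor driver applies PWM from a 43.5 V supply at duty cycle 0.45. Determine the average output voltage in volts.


V_avg = V_supply * D = 43.5*0.45 = 19.5750

19.5750 V


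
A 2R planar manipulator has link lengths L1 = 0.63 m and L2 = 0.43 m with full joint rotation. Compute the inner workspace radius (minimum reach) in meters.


r_min = |L1 - L2| = |0.63 - 0.43| = 0.2000

0.2000 m


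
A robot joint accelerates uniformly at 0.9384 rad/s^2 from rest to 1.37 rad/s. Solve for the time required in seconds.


t = delta_omega / alpha = 1.37 / 0.9384 = 1.4599

1.4599 s


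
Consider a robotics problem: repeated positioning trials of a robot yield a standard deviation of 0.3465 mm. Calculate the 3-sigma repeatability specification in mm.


repeatability = 3*sigma = 3*0.3465 = 1.0395

1.0395 mm


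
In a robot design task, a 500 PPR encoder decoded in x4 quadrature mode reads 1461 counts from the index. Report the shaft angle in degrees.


angle = counts * 360 / (PPR*4) = 1461 * 360 / 2000 = 262.9800

262.9800 degrees


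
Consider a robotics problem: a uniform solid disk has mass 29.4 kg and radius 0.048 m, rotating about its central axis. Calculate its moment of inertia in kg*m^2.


I = (1/2)*m*R^2 = 0.5*29.4*0.048^2 = 0.0339

0.0339 kg*m^2


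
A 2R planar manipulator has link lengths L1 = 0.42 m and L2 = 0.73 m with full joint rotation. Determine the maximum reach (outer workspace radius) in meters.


r_max = L1 + L2 = 0.42 + 0.73 = 1.1500

1.1500 m


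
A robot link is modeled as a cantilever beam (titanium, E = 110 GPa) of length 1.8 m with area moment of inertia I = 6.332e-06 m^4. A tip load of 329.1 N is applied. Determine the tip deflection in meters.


delta = F*L^3/(3*E*I) = 329.1*1.8^3/(3*1.100e+11*6.332e-06)
      = 1919.3112/2089560 = 9.1852e-04

9.1852e-04 m


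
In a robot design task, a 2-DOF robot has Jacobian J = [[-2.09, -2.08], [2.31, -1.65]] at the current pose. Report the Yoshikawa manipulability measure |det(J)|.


det(J) = -2.09*-1.65 - (-2.08)*(2.31) = 8.2533
|det(J)| = 8.2533

8.2533


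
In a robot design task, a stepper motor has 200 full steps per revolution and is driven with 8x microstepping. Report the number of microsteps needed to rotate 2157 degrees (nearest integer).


step_size = 360/(200*8) = 360/1600 = 0.225000 deg
n = 2157/(360/1600) = 2157*1600/360 = 9586.6667 -> 9587

9587 steps


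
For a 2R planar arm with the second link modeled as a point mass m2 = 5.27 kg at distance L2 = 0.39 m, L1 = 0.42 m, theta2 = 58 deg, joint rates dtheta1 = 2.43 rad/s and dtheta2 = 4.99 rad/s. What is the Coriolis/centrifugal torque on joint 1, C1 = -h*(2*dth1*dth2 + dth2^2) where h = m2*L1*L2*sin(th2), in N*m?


h = m2*L1*L2*sin(th2) = 5.27*0.42*0.39*sin(58 deg) = 0.732057
C1 = -h*(2*2.43*4.99 + 4.99^2) = -0.732057*49.1515 = -35.9817

-35.9817 N*m


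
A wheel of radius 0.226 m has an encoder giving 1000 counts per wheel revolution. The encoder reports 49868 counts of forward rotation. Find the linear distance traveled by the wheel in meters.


revs = 49868/1000 = 49.868000
d = revs * 2*pi*r = 49.868000 * 2*pi*0.226 = 70.8126

70.8126 m


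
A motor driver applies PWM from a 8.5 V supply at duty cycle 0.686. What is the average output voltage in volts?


V_avg = V_supply * D = 8.5*0.686 = 5.8310

5.8310 V


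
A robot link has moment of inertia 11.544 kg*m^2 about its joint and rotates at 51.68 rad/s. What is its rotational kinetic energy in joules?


KE = (1/2)*I*omega^2 = 0.5*11.544*51.68^2 = 15415.9869

15415.9869 J


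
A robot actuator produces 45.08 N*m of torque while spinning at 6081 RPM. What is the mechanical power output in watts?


omega = 6081 * 2*pi/60 = 636.800831 rad/s
P = tau * omega = 45.08 * 636.800831 = 28706.9815

28706.9815 W


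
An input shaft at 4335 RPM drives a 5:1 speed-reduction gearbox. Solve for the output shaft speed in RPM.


omega_out = omega_in / N = 4335 / 5 = 867.0000

867.0000 RPM


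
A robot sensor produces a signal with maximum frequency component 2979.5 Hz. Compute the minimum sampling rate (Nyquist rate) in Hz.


f_s,min = 2*f_max = 2*2979.5 = 5959.0000

5959.0000 Hz


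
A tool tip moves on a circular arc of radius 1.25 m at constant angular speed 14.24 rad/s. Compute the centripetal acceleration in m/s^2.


a_c = omega^2 * r = 14.24^2 * 1.25 = 253.4720

253.4720 m/s^2


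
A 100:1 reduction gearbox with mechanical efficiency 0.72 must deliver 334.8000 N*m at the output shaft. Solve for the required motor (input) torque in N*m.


tau_in = tau_out / (N * eta) = 334.8000 / (100 * 0.72) = 4.6500

4.6500 N*m


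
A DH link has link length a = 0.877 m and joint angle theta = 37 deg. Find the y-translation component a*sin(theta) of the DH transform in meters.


a*sin(theta) = 0.877*sin(37 deg) = 0.5278

0.5278 m


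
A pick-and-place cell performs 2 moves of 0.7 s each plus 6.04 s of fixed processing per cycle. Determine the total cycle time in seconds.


T = 2*0.7 + 6.04 = 7.4400

7.4400 s


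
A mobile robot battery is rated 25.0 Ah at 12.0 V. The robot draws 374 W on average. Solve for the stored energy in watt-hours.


E = capacity * V = 25.0*12.0 = 300.0000

300.0000 Wh


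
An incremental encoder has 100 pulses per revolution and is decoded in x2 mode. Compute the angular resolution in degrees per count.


resolution = 360 / (PPR * 2) = 360 / 200 = 1.8000

1.8000 degrees


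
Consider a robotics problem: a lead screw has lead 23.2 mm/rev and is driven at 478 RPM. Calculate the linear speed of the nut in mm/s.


v = lead * (RPM/60) = 23.2*478/60 = 184.8267

184.8267 mm/s


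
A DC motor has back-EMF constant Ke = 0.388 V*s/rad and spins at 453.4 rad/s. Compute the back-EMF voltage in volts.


V_emf = Ke * omega = 0.388*453.4 = 175.9192

175.9192 V


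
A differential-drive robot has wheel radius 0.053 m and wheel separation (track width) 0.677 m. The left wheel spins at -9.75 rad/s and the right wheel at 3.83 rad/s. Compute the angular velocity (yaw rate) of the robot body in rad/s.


omega = r*(wR - wL)/L = 0.053*(3.83 - (-9.75))/0.677 = 1.0631

1.0631 rad/s


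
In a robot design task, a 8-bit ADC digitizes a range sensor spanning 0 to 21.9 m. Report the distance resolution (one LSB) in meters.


res = range / 2^n = 21.9/2^8 = 21.9/256 = 0.0855

0.0855 m


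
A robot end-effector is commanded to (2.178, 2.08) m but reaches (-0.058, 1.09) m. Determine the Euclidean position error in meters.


dx = -0.058 - (2.178) = -2.2360, dy = 1.09 - (2.08) = -0.9900
err = sqrt(4.999696 + 0.980100) = 2.4454

2.4454 m


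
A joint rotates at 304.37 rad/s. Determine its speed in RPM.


RPM = 304.37 * 60/(2*pi) = 2906.5194

2906.5194 RPM


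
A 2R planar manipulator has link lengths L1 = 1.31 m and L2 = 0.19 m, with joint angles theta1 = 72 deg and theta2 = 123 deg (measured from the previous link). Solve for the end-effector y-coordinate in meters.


y = L1*sin(th1) + L2*sin(th1+th2) = 1.31*sin(72 deg) + 0.19*sin(195 deg) = 1.1967

1.1967 m


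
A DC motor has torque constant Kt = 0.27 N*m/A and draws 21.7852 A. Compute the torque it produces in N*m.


tau = Kt * I = 0.27*21.7852 = 5.8820

5.8820 N*m


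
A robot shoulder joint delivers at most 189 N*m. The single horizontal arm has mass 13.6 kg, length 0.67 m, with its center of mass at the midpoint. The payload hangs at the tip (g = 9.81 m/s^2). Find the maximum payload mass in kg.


tau_arm = m_arm*g*(L/2) = 13.6*9.81*0.67/2 = 44.6944 N*m
tau_payload = tau_max - tau_arm = 189 - 44.6944 = 144.3056
m_payload = tau_payload / (g*L) = 144.3056 / (9.81*0.67) = 21.9553

21.9553 kg


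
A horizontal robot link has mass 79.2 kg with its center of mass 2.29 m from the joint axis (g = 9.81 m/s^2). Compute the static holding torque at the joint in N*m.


tau = m*g*L = 79.2 * 9.81 * 2.29 = 1779.2201

1779.2201 N*m
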